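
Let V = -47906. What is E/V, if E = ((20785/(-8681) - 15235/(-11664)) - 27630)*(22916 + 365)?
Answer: 65135370295025125/4850730844704 ≈ 13428.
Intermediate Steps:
E = -65135370295025125/101255184 (E = ((20785*(-1/8681) - 15235*(-1/11664)) - 27630)*23281 = ((-20785/8681 + 15235/11664) - 27630)*23281 = (-110181205/101255184 - 27630)*23281 = -2797790915125/101255184*23281 = -65135370295025125/101255184 ≈ -6.4328e+8)
E/V = -65135370295025125/101255184/(-47906) = -65135370295025125/101255184*(-1/47906) = 65135370295025125/4850730844704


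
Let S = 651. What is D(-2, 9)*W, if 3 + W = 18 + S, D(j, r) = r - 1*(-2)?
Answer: 7326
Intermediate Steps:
D(j, r) = 2 + r (D(j, r) = r + 2 = 2 + r)
W = 666 (W = -3 + (18 + 651) = -3 + 669 = 666)
D(-2, 9)*W = (2 + 9)*666 = 11*666 = 7326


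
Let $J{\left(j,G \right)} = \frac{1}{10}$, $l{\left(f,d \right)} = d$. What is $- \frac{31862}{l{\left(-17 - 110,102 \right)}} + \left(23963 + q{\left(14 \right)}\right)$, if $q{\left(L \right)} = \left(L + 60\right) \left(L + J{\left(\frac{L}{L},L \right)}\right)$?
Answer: $\frac{6296977}{255} \approx 24694.0$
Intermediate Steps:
$J{\left(j,G \right)} = \frac{1}{10}$
$q{\left(L \right)} = \left(60 + L\right) \left(\frac{1}{10} + L\right)$ ($q{\left(L \right)} = \left(L + 60\right) \left(L + \frac{1}{10}\right) = \left(60 + L\right) \left(\frac{1}{10} + L\right)$)
$- \frac{31862}{l{\left(-17 - 110,102 \right)}} + \left(23963 + q{\left(14 \right)}\right) = - \frac{31862}{102} + \left(23963 + \left(6 + 14^{2} + \frac{601}{10} \cdot 14\right)\right) = \left(-31862\right) \frac{1}{102} + \left(23963 + \left(6 + 196 + \frac{4207}{5}\right)\right) = - \frac{15931}{51} + \left(23963 + \frac{5217}{5}\right) = - \frac{15931}{51} + \frac{125032}{5} = \frac{6296977}{255}$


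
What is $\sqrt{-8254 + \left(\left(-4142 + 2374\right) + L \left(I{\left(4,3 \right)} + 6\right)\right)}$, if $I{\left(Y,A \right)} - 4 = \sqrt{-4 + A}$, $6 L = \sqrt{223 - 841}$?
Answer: $\frac{\sqrt{6} \sqrt{-60132 + i \sqrt{618} \left(10 + i\right)}}{6} \approx 0.20689 + 100.13 i$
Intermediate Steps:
$L = \frac{i \sqrt{618}}{6}$ ($L = \frac{\sqrt{223 - 841}}{6} = \frac{\sqrt{-618}}{6} = \frac{i \sqrt{618}}{6} \approx 4.1433 i$)
$I{\left(Y,A \right)} = 4 + \sqrt{-4 + A}$
$\sqrt{-8254 + \left(\left(-4142 + 2374\right) + L \left(I{\left(4,3 \right)} + 6\right)\right)} = \sqrt{-8254 + \left(\left(-4142 + 2374\right) + \frac{i \sqrt{618}}{6} \left(\left(4 + \sqrt{-4 + 3}\right) + 6\right)\right)} = \sqrt{-8254 - \left(1768 - \frac{i \sqrt{618}}{6} \left(\left(4 + \sqrt{-1}\right) + 6\right)\right)} = \sqrt{-8254 - \left(1768 - \frac{i \sqrt{618}}{6} \left(\left(4 + i\right) + 6\right)\right)} = \sqrt{-8254 - \left(1768 - \frac{i \sqrt{618}}{6} \left(10 + i\right)\right)} = \sqrt{-8254 - \left(1768 - \frac{i \sqrt{618} \left(10 + i\right)}{6}\right)} = \sqrt{-10022 + \frac{i \sqrt{618} \left(10 + i\right)}{6}}$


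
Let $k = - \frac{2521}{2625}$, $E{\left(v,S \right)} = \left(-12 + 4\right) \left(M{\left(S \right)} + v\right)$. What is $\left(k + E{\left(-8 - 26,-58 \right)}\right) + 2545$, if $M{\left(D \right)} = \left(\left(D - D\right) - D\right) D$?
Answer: $\frac{78036104}{2625} \approx 29728.0$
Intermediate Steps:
$M{\left(D \right)} = - D^{2}$ ($M{\left(D \right)} = \left(0 - D\right) D = - D D = - D^{2}$)
$E{\left(v,S \right)} = - 8 v + 8 S^{2}$ ($E{\left(v,S \right)} = \left(-12 + 4\right) \left(- S^{2} + v\right) = - 8 \left(v - S^{2}\right) = - 8 v + 8 S^{2}$)
$k = - \frac{2521}{2625}$ ($k = \left(-2521\right) \frac{1}{2625} = - \frac{2521}{2625} \approx -0.96038$)
$\left(k + E{\left(-8 - 26,-58 \right)}\right) + 2545 = \left(- \frac{2521}{2625} + \left(- 8 \left(-8 - 26\right) + 8 \left(-58\right)^{2}\right)\right) + 2545 = \left(- \frac{2521}{2625} + \left(- 8 \left(-8 - 26\right) + 8 \cdot 3364\right)\right) + 2545 = \left(- \frac{2521}{2625} + \left(\left(-8\right) \left(-34\right) + 26912\right)\right) + 2545 = \left(- \frac{2521}{2625} + \left(272 + 26912\right)\right) + 2545 = \left(- \frac{2521}{2625} + 27184\right) + 2545 = \frac{71355479}{2625} + 2545 = \frac{78036104}{2625}$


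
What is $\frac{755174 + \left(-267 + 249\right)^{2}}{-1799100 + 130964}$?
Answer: $- \frac{377749}{834068} \approx -0.4529$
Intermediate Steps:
$\frac{755174 + \left(-267 + 249\right)^{2}}{-1799100 + 130964} = \frac{755174 + \left(-18\right)^{2}}{-1668136} = \left(755174 + 324\right) \left(- \frac{1}{1668136}\right) = 755498 \left(- \frac{1}{1668136}\right) = - \frac{377749}{834068}$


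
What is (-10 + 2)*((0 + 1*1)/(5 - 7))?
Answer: 4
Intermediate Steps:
(-10 + 2)*((0 + 1*1)/(5 - 7)) = -8*(0 + 1)/(-2) = -8*(-1)/2 = -8*(-1/2) = 4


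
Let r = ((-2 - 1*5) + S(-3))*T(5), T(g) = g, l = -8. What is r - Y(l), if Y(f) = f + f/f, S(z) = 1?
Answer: -23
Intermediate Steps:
Y(f) = 1 + f (Y(f) = f + 1 = 1 + f)
r = -30 (r = ((-2 - 1*5) + 1)*5 = ((-2 - 5) + 1)*5 = (-7 + 1)*5 = -6*5 = -30)
r - Y(l) = -30 - (1 - 8) = -30 - 1*(-7) = -30 + 7 = -23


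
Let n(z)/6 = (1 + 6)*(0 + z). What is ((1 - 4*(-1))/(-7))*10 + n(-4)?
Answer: -1226/7 ≈ -175.14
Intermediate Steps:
n(z) = 42*z (n(z) = 6*((1 + 6)*(0 + z)) = 6*(7*z) = 42*z)
((1 - 4*(-1))/(-7))*10 + n(-4) = ((1 - 4*(-1))/(-7))*10 + 42*(-4) = ((1 + 4)*(-⅐))*10 - 168 = (5*(-⅐))*10 - 168 = -5/7*10 - 168 = -50/7 - 168 = -1226/7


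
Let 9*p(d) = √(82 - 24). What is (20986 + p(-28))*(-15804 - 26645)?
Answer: -890834714 - 42449*√58/9 ≈ -8.9087e+8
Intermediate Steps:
p(d) = √58/9 (p(d) = √(82 - 24)/9 = √58/9)
(20986 + p(-28))*(-15804 - 26645) = (20986 + √58/9)*(-15804 - 26645) = (20986 + √58/9)*(-42449) = -890834714 - 42449*√58/9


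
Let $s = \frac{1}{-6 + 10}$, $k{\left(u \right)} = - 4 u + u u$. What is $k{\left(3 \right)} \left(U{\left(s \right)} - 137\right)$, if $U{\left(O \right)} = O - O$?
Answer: $411$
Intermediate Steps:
$k{\left(u \right)} = u^{2} - 4 u$ ($k{\left(u \right)} = - 4 u + u^{2} = u^{2} - 4 u$)
$s = \frac{1}{4} \approx 0.25$
$U{\left(O \right)} = 0$
$k{\left(3 \right)} \left(U{\left(s \right)} - 137\right) = 3 \left(-4 + 3\right) \left(0 - 137\right) = 3 \left(-1\right) \left(-137\right) = \left(-3\right) \left(-137\right) = 411$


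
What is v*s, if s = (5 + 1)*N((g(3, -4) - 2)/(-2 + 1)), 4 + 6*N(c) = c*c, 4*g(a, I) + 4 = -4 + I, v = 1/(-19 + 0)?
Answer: -21/19 ≈ -1.1053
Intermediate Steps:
v = -1/19 (v = 1/(-19) = -1/19 ≈ -0.052632)
g(a, I) = -2 + I/4 (g(a, I) = -1 + (-4 + I)/4 = -1 + (-1 + I/4) = -2 + I/4)
N(c) = -⅔ + c²/6 (N(c) = -⅔ + (c*c)/6 = -⅔ + c²/6)
s = 21 (s = (5 + 1)*(-⅔ + (((-2 + (¼)*(-4)) - 2)/(-2 + 1))²/6) = 6*(-⅔ + (((-2 - 1) - 2)/(-1))²/6) = 6*(-⅔ + ((-3 - 2)*(-1))²/6) = 6*(-⅔ + (-5*(-1))²/6) = 6*(-⅔ + (⅙)*5²) = 6*(-⅔ + (⅙)*25) = 6*(-⅔ + 25/6) = 6*(7/2) = 21)
v*s = -1/19*21 = -21/19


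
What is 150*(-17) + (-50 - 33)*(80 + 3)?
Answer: -9439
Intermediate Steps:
150*(-17) + (-50 - 33)*(80 + 3) = -2550 - 83*83 = -2550 - 6889 = -9439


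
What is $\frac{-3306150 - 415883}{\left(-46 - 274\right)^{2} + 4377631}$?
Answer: $- \frac{3722033}{4480031} \approx -0.8308$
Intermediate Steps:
$\frac{-3306150 - 415883}{\left(-46 - 274\right)^{2} + 4377631} = - \frac{3722033}{\left(-320\right)^{2} + 4377631} = - \frac{3722033}{102400 + 4377631} = - \frac{3722033}{4480031}$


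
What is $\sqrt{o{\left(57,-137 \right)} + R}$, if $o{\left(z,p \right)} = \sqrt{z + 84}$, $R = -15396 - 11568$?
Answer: $\sqrt{-26964 + \sqrt{141}} \approx 164.17 i$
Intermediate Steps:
$R = -26964$ ($R = -15396 - 11568 = -26964$)
$o{\left(z,p \right)} = \sqrt{84 + z}$
$\sqrt{o{\left(57,-137 \right)} + R} = \sqrt{\sqrt{84 + 57} - 26964} = \sqrt{\sqrt{141} - 26964} = \sqrt{-26964 + \sqrt{141}}$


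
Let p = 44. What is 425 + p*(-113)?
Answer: -4547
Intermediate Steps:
425 + p*(-113) = 425 + 44*(-113) = 425 - 4972 = -4547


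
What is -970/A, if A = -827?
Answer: 970/827 ≈ 1.1729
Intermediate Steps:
-970/A = -970/(-827) = -970*(-1/827) = 970/827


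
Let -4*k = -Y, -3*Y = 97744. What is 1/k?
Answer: -3/24436 ≈ -0.00012277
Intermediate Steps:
Y = -97744/3 (Y = -⅓*97744 = -97744/3 ≈ -32581.)
k = -24436/3 (k = -(-1)*(-97744)/(4*3) = -¼*97744/3 = -24436/3 ≈ -8145.3)
1/k = 1/(-24436/3) = -3/24436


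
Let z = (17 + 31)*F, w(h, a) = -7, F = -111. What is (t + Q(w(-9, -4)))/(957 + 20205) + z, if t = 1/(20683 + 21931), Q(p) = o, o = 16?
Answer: -1601592075893/300599156 ≈ -5328.0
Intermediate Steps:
z = -5328 (z = (17 + 31)*(-111) = 48*(-111) = -5328)
Q(p) = 16
t = 1/42614 ≈ 2.3466e-5
(t + Q(w(-9, -4)))/(957 + 20205) + z = (1/42614 + 16)/(957 + 20205) - 5328 = (681825/42614)/21162 - 5328 = (681825/42614)*(1/21162) - 5328 = 227275/300599156 - 5328 = -1601592075893/300599156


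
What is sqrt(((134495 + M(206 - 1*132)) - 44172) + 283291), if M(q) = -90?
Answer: 2*sqrt(93381) ≈ 611.17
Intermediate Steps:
sqrt(((134495 + M(206 - 1*132)) - 44172) + 283291) = sqrt(((134495 - 90) - 44172) + 283291) = sqrt((134405 - 44172) + 283291) = sqrt(90233 + 283291) = sqrt(373524) = 2*sqrt(93381)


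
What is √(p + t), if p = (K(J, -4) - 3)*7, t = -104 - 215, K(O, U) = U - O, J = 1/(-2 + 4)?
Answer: I*√1486/2 ≈ 19.274*I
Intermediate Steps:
J = ½ (J = 1/2 = ½ ≈ 0.50000)
t = -319
p = -105/2 (p = ((-4 - 1*½) - 3)*7 = ((-4 - ½) - 3)*7 = (-9/2 - 3)*7 = -15/2*7 = -105/2 ≈ -52.500)
√(p + t) = √(-105/2 - 319) = √(-743/2) = I*√1486/2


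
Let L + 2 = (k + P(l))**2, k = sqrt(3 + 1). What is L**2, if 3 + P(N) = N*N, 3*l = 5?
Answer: 8836/6561 ≈ 1.3467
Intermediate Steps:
l = 5/3 (l = (1/3)*5 = 5/3 ≈ 1.6667)
k = 2 (k = sqrt(4) = 2)
P(N) = -3 + N**2 (P(N) = -3 + N*N = -3 + N**2)
L = 94/81 (L = -2 + (2 + (-3 + (5/3)**2))**2 = -2 + (2 + (-3 + 25/9))**2 = -2 + (2 - 2/9)**2 = -2 + (16/9)**2 = -2 + 256/81 = 94/81 ≈ 1.1605)
L**2 = (94/81)**2 = 8836/6561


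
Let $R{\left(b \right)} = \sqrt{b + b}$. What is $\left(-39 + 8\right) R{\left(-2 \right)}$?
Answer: $- 62 i \approx - 62.0 i$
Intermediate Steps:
$R{\left(b \right)} = \sqrt{2} \sqrt{b}$ ($R{\left(b \right)} = \sqrt{2 b} = \sqrt{2} \sqrt{b}$)
$\left(-39 + 8\right) R{\left(-2 \right)} = \left(-39 + 8\right) \sqrt{2} \sqrt{-2} = - 31 \sqrt{2} i \sqrt{2} = - 31 \cdot 2 i = - 62 i$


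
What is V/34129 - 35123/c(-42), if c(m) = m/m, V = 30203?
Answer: -1198682664/34129 ≈ -35122.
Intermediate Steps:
c(m) = 1
V/34129 - 35123/c(-42) = 30203/34129 - 35123/1 = 30203*(1/34129) - 35123*1 = 30203/34129 - 35123 = -1198682664/34129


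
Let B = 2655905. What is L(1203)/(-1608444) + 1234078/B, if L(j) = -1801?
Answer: 1989728639537/4271874461820 ≈ 0.46577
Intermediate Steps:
L(1203)/(-1608444) + 1234078/B = -1801/(-1608444) + 1234078/2655905 = -1801*(-1/1608444) + 1234078*(1/2655905) = 1801/1608444 + 1234078/2655905 = 1989728639537/4271874461820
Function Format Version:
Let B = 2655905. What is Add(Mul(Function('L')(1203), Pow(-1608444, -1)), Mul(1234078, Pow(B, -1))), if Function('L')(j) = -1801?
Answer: Rational(1989728639537, 4271874461820) ≈ 0.46577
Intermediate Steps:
Add(Mul(Function('L')(1203), Pow(-1608444, -1)), Mul(1234078, Pow(B, -1))) = Add(Mul(-1801, Pow(-1608444, -1)), Mul(1234078, Pow(2655905, -1))) = Add(Mul(-1801, Rational(-1, 1608444)), Mul(1234078, Rational(1, 2655905))) = Add(Rational(1801, 1608444), Rational(1234078, 2655905)) = Rational(1989728639537, 4271874461820)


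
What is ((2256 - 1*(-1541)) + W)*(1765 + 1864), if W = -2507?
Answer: 4681410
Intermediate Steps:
((2256 - 1*(-1541)) + W)*(1765 + 1864) = ((2256 - 1*(-1541)) - 2507)*(1765 + 1864) = ((2256 + 1541) - 2507)*3629 = (3797 - 2507)*3629 = 1290*3629 = 4681410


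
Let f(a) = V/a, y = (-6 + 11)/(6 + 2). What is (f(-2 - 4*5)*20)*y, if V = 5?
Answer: -125/44 ≈ -2.8409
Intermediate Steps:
y = 5/8 ≈ 0.62500
f(a) = 5/a
(f(-2 - 4*5)*20)*y = ((5/(-2 - 4*5))*20)*(5/8) = ((5/(-2 - 20))*20)*(5/8) = ((5/(-22))*20)*(5/8) = ((5*(-1/22))*20)*(5/8) = -5/22*20*(5/8) = -50/11*5/8 = -125/44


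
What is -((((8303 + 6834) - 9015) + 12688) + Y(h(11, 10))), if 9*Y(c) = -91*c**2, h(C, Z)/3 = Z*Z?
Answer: 891190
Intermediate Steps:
h(C, Z) = 3*Z**2 (h(C, Z) = 3*(Z*Z) = 3*Z**2)
Y(c) = -91*c**2/9 (Y(c) = (-91*c**2)/9 = -91*c**2/9)
-((((8303 + 6834) - 9015) + 12688) + Y(h(11, 10))) = -((((8303 + 6834) - 9015) + 12688) - 91*(3*10**2)**2/9) = -(((15137 - 9015) + 12688) - 91*(3*100)**2/9) = -((6122 + 12688) - 91/9*300**2) = -(18810 - 91/9*90000) = -(18810 - 910000) = -1*(-891190) = 891190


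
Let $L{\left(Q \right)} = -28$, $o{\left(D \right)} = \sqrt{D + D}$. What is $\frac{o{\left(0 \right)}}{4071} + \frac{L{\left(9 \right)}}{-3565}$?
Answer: $\frac{28}{3565} \approx 0.0078541$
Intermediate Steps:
$o{\left(D \right)} = \sqrt{2} \sqrt{D}$ ($o{\left(D \right)} = \sqrt{2 D} = \sqrt{2} \sqrt{D}$)
$\frac{o{\left(0 \right)}}{4071} + \frac{L{\left(9 \right)}}{-3565} = \frac{\sqrt{2} \sqrt{0}}{4071} - \frac{28}{-3565} = \sqrt{2} \cdot 0 \cdot \frac{1}{4071} - - \frac{28}{3565} = 0 \cdot \frac{1}{4071} + \frac{28}{3565} = 0 + \frac{28}{3565} = \frac{28}{3565}$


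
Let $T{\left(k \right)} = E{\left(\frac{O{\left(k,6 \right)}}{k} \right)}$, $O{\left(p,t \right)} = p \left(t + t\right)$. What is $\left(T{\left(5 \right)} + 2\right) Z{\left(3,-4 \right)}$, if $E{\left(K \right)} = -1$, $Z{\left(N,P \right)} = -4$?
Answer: $-4$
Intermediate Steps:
$O{\left(p,t \right)} = 2 p t$ ($O{\left(p,t \right)} = p 2 t = 2 p t$)
$T{\left(k \right)} = -1$
$\left(T{\left(5 \right)} + 2\right) Z{\left(3,-4 \right)} = \left(-1 + 2\right) \left(-4\right) = 1 \left(-4\right) = -4$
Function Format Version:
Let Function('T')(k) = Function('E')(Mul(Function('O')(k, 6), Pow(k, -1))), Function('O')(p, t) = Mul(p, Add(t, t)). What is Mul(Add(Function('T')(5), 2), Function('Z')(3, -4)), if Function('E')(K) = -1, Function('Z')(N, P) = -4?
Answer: -4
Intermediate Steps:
Function('O')(p, t) = Mul(2, p, t) (Function('O')(p, t) = Mul(p, Mul(2, t)) = Mul(2, p, t))
Function('T')(k) = -1
Mul(Add(Function('T')(5), 2), Function('Z')(3, -4)) = Mul(Add(-1, 2), -4) = Mul(1, -4) = -4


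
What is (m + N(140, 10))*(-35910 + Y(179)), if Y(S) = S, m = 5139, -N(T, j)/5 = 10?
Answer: -181835059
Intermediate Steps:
N(T, j) = -50 (N(T, j) = -5*10 = -50)
(m + N(140, 10))*(-35910 + Y(179)) = (5139 - 50)*(-35910 + 179) = 5089*(-35731) = -181835059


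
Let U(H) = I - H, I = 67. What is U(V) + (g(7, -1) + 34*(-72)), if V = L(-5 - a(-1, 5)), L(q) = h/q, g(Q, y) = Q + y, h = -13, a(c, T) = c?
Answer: -9513/4 ≈ -2378.3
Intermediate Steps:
L(q) = -13/q
V = 13/4 (V = -13/(-5 - 1*(-1)) = -13/(-5 + 1) = -13/(-4) = -13*(-¼) = 13/4 ≈ 3.2500)
U(H) = 67 - H
U(V) + (g(7, -1) + 34*(-72)) = (67 - 1*13/4) + ((7 - 1) + 34*(-72)) = (67 - 13/4) + (6 - 2448) = 255/4 - 2442 = -9513/4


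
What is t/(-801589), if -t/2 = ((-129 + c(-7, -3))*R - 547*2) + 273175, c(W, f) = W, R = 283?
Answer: 467186/801589 ≈ 0.58282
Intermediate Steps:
t = -467186 (t = -2*(((-129 - 7)*283 - 547*2) + 273175) = -2*((-136*283 - 1094) + 273175) = -2*((-38488 - 1094) + 273175) = -2*(-39582 + 273175) = -2*233593 = -467186)
t/(-801589) = -467186/(-801589) = -467186*(-1/801589) = 467186/801589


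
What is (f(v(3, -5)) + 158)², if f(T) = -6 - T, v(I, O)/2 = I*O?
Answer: 33124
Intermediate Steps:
v(I, O) = 2*I*O (v(I, O) = 2*(I*O) = 2*I*O)
(f(v(3, -5)) + 158)² = ((-6 - 2*3*(-5)) + 158)² = ((-6 - 1*(-30)) + 158)² = ((-6 + 30) + 158)² = (24 + 158)² = 182² = 33124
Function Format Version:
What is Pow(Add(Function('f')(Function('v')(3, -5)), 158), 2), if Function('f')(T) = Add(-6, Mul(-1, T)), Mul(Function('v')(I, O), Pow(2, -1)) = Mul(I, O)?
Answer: 33124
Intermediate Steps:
Function('v')(I, O) = Mul(2, I, O) (Function('v')(I, O) = Mul(2, Mul(I, O)) = Mul(2, I, O))
Pow(Add(Function('f')(Function('v')(3, -5)), 158), 2) = Pow(Add(Add(-6, Mul(-1, Mul(2, 3, -5))), 158), 2) = Pow(Add(Add(-6, Mul(-1, -30)), 158), 2) = Pow(Add(Add(-6, 30), 158), 2) = Pow(Add(24, 158), 2) = Pow(182, 2) = 33124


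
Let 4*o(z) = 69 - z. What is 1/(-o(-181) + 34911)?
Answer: 2/69697 ≈ 2.8696e-5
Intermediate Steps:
o(z) = 69/4 - z/4 (o(z) = (69 - z)/4 = 69/4 - z/4)
1/(-o(-181) + 34911) = 1/(-(69/4 - ¼*(-181)) + 34911) = 1/(-(69/4 + 181/4) + 34911) = 1/(-1*125/2 + 34911) = 1/(-125/2 + 34911) = 1/(69697/2) = 2/69697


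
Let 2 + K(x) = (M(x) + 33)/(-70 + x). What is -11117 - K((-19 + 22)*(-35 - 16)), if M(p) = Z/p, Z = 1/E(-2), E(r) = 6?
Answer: -2275365817/204714 ≈ -11115.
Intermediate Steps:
Z = ⅙ (Z = 1/6 = ⅙ ≈ 0.16667)
M(p) = 1/(6*p)
K(x) = -2 + (33 + 1/(6*x))/(-70 + x) (K(x) = -2 + (1/(6*x) + 33)/(-70 + x) = -2 + (33 + 1/(6*x))/(-70 + x))
-11117 - K((-19 + 22)*(-35 - 16)) = -11117 - (⅙ + ((-19 + 22)*(-35 - 16))*(173 - 2*(-19 + 22)*(-35 - 16)))/(((-19 + 22)*(-35 - 16))*(-70 + (-19 + 22)*(-35 - 16))) = -11117 - (⅙ + (3*(-51))*(173 - 6*(-51)))/((3*(-51))*(-70 + 3*(-51))) = -11117 - (⅙ - 153*(173 - 2*(-153)))/((-153)*(-70 - 153)) = -11117 - (-1)*(⅙ - 153*(173 + 306))/(153*(-223)) = -11117 - (-1)*(-1)*(⅙ - 153*479)/(153*223) = -11117 - (-1)*(-1)*(⅙ - 73287)/(153*223) = -11117 - (-1)*(-1)*(-439721)/(153*223*6) = -11117 - 1*(-439721/204714) = -11117 + 439721/204714 = -2275365817/204714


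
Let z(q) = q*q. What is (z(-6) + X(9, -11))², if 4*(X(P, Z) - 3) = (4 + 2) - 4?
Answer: 6241/4 ≈ 1560.3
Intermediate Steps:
X(P, Z) = 7/2 (X(P, Z) = 3 + ((4 + 2) - 4)/4 = 3 + (6 - 4)/4 = 3 + (¼)*2 = 3 + ½ = 7/2)
z(q) = q²
(z(-6) + X(9, -11))² = ((-6)² + 7/2)² = (36 + 7/2)² = (79/2)² = 6241/4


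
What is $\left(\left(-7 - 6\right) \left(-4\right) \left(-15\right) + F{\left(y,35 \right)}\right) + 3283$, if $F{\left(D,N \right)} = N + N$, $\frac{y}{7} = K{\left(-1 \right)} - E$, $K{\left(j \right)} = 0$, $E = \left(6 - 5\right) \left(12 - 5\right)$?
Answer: $2573$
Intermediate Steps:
$E = 7$ ($E = 1 \cdot 7 = 7$)
$y = -49$ ($y = 7 \left(0 - 7\right) = 7 \left(-7\right) = -49$)
$F{\left(D,N \right)} = 2 N$
$\left(\left(-7 - 6\right) \left(-4\right) \left(-15\right) + F{\left(y,35 \right)}\right) + 3283 = \left(\left(-7 - 6\right) \left(-4\right) \left(-15\right) + 2 \cdot 35\right) + 3283 = \left(\left(-7 - 6\right) \left(-4\right) \left(-15\right) + 70\right) + 3283 = \left(\left(-13\right) \left(-4\right) \left(-15\right) + 70\right) + 3283 = \left(52 \left(-15\right) + 70\right) + 3283 = \left(-780 + 70\right) + 3283 = -710 + 3283 = 2573$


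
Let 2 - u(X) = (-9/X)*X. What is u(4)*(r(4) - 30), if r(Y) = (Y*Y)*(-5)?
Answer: -1210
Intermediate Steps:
r(Y) = -5*Y**2 (r(Y) = Y**2*(-5) = -5*Y**2)
u(X) = 11 (u(X) = 2 - (-9/X)*X = 2 - 1*(-9) = 2 + 9 = 11)
u(4)*(r(4) - 30) = 11*(-5*4**2 - 30) = 11*(-5*16 - 30) = 11*(-80 - 30) = 11*(-110) = -1210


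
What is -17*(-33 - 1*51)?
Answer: 1428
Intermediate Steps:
-17*(-33 - 1*51) = -17*(-33 - 51) = -17*(-84) = 1428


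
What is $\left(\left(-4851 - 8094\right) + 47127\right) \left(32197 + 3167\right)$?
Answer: $1208812248$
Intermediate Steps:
$\left(\left(-4851 - 8094\right) + 47127\right) \left(32197 + 3167\right) = \left(-12945 + 47127\right) 35364 = 34182 \cdot 35364 = 1208812248$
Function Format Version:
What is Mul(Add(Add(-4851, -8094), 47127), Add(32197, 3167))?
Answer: 1208812248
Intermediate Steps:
Mul(Add(Add(-4851, -8094), 47127), Add(32197, 3167)) = Mul(Add(-12945, 47127), 35364) = Mul(34182, 35364) = 1208812248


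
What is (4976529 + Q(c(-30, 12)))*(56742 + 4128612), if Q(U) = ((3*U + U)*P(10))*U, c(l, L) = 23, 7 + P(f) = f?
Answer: 20855104183458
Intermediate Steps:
P(f) = -7 + f
Q(U) = 12*U² (Q(U) = ((3*U + U)*(-7 + 10))*U = ((4*U)*3)*U = (12*U)*U = 12*U²)
(4976529 + Q(c(-30, 12)))*(56742 + 4128612) = (4976529 + 12*23²)*(56742 + 4128612) = (4976529 + 12*529)*4185354 = (4976529 + 6348)*4185354 = 4982877*4185354 = 20855104183458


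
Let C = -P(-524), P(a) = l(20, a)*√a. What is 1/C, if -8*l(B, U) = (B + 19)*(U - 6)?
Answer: 2*I*√131/1353885 ≈ 1.6908e-5*I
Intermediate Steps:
l(B, U) = -(-6 + U)*(19 + B)/8 (l(B, U) = -(B + 19)*(U - 6)/8 = -(19 + B)*(-6 + U)/8 = -(-6 + U)*(19 + B)/8)
P(a) = √a*(117/4 - 39*a/8) (P(a) = (57/4 - 19*a/8 + (¾)*20 - ⅛*20*a)*√a = (57/4 - 19*a/8 + 15 - 5*a/2)*√a = (117/4 - 39*a/8)*√a = √a*(117/4 - 39*a/8))
C = -10335*I*√131/2 (C = -39*√(-524)*(6 - 1*(-524))/8 = -39*2*I*√131*(6 + 524)/8 = -39*2*I*√131*530/8 = -10335*I*√131/2 ≈ -59145.0*I)
1/C = 1/(-10335*I*√131/2) = 2*I*√131/1353885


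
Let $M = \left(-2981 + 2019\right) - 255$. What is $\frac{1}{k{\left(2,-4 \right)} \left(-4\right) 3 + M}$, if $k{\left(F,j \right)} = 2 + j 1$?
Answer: $- \frac{1}{1193} \approx -0.00083822$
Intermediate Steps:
$k{\left(F,j \right)} = 2 + j$
$M = -1217$ ($M = -962 - 255 = -1217$)
$\frac{1}{k{\left(2,-4 \right)} \left(-4\right) 3 + M} = \frac{1}{\left(2 - 4\right) \left(-4\right) 3 - 1217} = \frac{1}{\left(-2\right) \left(-4\right) 3 - 1217} = \frac{1}{8 \cdot 3 - 1217} = \frac{1}{24 - 1217} = \frac{1}{-1193} = - \frac{1}{1193}$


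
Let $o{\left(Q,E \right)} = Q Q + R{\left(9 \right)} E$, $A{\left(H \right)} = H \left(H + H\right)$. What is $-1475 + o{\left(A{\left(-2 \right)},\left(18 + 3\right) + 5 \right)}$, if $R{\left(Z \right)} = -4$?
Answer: $-1515$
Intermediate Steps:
$A{\left(H \right)} = 2 H^{2}$ ($A{\left(H \right)} = H 2 H = 2 H^{2}$)
$o{\left(Q,E \right)} = Q^{2} - 4 E$ ($o{\left(Q,E \right)} = Q Q - 4 E = Q^{2} - 4 E$)
$-1475 + o{\left(A{\left(-2 \right)},\left(18 + 3\right) + 5 \right)} = -1475 + \left(\left(2 \left(-2\right)^{2}\right)^{2} - 4 \left(\left(18 + 3\right) + 5\right)\right) = -1475 + \left(\left(2 \cdot 4\right)^{2} - 4 \left(21 + 5\right)\right) = -1475 + \left(8^{2} - 104\right) = -1475 + \left(64 - 104\right) = -1475 - 40 = -1515$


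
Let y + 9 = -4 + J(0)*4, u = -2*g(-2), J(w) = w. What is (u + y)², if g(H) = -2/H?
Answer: 225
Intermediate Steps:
u = -2 (u = -(-4)/(-2) = -(-4)*(-1)/2 = -2*1 = -2)
y = -13 (y = -9 + (-4 + 0*4) = -9 + (-4 + 0) = -9 - 4 = -13)
(u + y)² = (-2 - 13)² = (-15)² = 225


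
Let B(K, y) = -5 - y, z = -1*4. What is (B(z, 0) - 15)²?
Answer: 400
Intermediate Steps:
z = -4
(B(z, 0) - 15)² = ((-5 - 1*0) - 15)² = ((-5 + 0) - 15)² = (-5 - 15)² = (-20)² = 400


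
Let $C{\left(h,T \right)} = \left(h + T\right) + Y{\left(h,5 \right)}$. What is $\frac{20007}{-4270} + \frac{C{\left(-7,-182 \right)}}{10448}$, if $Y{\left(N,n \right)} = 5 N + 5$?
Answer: $- \frac{104984133}{22306480} \approx -4.7064$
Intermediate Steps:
$Y{\left(N,n \right)} = 5 + 5 N$
$C{\left(h,T \right)} = 5 + T + 6 h$ ($C{\left(h,T \right)} = \left(h + T\right) + \left(5 + 5 h\right) = \left(T + h\right) + \left(5 + 5 h\right) = 5 + T + 6 h$)
$\frac{20007}{-4270} + \frac{C{\left(-7,-182 \right)}}{10448} = \frac{20007}{-4270} + \frac{5 - 182 + 6 \left(-7\right)}{10448} = 20007 \left(- \frac{1}{4270}\right) + \left(5 - 182 - 42\right) \frac{1}{10448} = - \frac{20007}{4270} - \frac{219}{10448} = - \frac{104984133}{22306480}$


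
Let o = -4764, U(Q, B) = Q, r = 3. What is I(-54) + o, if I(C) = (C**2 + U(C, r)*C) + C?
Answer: 1014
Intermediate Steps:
I(C) = C + 2*C**2 (I(C) = (C**2 + C*C) + C = (C**2 + C**2) + C = 2*C**2 + C = C + 2*C**2)
I(-54) + o = -54*(1 + 2*(-54)) - 4764 = -54*(1 - 108) - 4764 = -54*(-107) - 4764 = 5778 - 4764 = 1014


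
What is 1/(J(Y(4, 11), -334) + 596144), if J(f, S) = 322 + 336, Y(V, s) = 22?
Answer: 1/596802 ≈ 1.6756e-6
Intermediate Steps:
J(f, S) = 658
1/(J(Y(4, 11), -334) + 596144) = 1/(658 + 596144) = 1/596802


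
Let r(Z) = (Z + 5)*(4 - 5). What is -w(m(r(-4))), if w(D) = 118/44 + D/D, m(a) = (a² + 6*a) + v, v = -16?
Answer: -81/22 ≈ -3.6818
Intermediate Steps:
r(Z) = -5 - Z (r(Z) = (5 + Z)*(-1) = -5 - Z)
m(a) = -16 + a² + 6*a (m(a) = (a² + 6*a) - 16 = -16 + a² + 6*a)
w(D) = 81/22 (w(D) = 118*(1/44) + 1 = 59/22 + 1 = 81/22)
-w(m(r(-4))) = -1*81/22 = -81/22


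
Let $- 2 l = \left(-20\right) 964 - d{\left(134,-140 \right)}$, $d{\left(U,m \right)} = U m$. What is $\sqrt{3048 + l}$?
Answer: $2 \sqrt{827} \approx 57.515$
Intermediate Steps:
$l = 260$ ($l = - \frac{\left(-20\right) 964 - 134 \left(-140\right)}{2} = - \frac{-19280 - -18760}{2} = - \frac{-19280 + 18760}{2} = \left(- \frac{1}{2}\right) \left(-520\right) = 260$)
$\sqrt{3048 + l} = \sqrt{3048 + 260} = \sqrt{3308} = 2 \sqrt{827}$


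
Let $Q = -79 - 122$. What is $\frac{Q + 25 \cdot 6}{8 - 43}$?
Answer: $\frac{51}{35} \approx 1.4571$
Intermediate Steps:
$Q = -201$
$\frac{Q + 25 \cdot 6}{8 - 43} = \frac{-201 + 25 \cdot 6}{8 - 43} = \frac{-201 + 150}{-35} = \left(-51\right) \left(- \frac{1}{35}\right) = \frac{51}{35}$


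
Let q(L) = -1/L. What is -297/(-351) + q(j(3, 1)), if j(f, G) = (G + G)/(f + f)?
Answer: -28/13 ≈ -2.1538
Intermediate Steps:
j(f, G) = G/f (j(f, G) = (2*G)/((2*f)) = (2*G)*(1/(2*f)) = G/f)
-297/(-351) + q(j(3, 1)) = -297/(-351) - 1/(1/3) = -297*(-1/351) - 1/(1*(⅓)) = 11/13 - 1/⅓ = 11/13 - 1*3 = 11/13 - 3 = -28/13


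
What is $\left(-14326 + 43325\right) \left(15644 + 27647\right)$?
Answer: $1255395709$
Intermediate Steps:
$\left(-14326 + 43325\right) \left(15644 + 27647\right) = 28999 \cdot 43291 = 1255395709$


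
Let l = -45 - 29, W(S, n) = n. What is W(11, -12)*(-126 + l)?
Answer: 2400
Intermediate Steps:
l = -74
W(11, -12)*(-126 + l) = -12*(-126 - 74) = -12*(-200) = 2400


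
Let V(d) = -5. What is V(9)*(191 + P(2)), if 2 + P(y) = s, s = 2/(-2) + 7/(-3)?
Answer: -2785/3 ≈ -928.33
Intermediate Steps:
s = -10/3 (s = 2*(-½) + 7*(-⅓) = -1 - 7/3 = -10/3 ≈ -3.3333)
P(y) = -16/3 (P(y) = -2 - 10/3 = -16/3)
V(9)*(191 + P(2)) = -5*(191 - 16/3) = -5*557/3 = -2785/3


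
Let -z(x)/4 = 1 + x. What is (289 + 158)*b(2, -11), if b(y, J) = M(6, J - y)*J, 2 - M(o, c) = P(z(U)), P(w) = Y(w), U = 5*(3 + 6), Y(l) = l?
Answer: -914562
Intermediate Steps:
U = 45 (U = 5*9 = 45)
z(x) = -4 - 4*x (z(x) = -4*(1 + x) = -4 - 4*x)
P(w) = w
M(o, c) = 186 (M(o, c) = 2 - (-4 - 4*45) = 2 - (-4 - 180) = 2 - 1*(-184) = 2 + 184 = 186)
b(y, J) = 186*J
(289 + 158)*b(2, -11) = (289 + 158)*(186*(-11)) = 447*(-2046) = -914562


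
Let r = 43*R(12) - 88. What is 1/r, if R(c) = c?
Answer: 1/428 ≈ 0.0023364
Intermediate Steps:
r = 428 (r = 43*12 - 88 = 516 - 88 = 428)
1/r = 1/428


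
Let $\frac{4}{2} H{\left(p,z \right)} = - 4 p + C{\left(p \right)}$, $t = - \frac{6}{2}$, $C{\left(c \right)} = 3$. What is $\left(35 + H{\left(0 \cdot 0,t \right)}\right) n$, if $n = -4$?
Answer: $-146$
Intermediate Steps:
$t = -3$ ($t = \left(-6\right) \frac{1}{2} = -3$)
$H{\left(p,z \right)} = \frac{3}{2} - 2 p$ ($H{\left(p,z \right)} = \frac{- 4 p + 3}{2} = \frac{3 - 4 p}{2} = \frac{3}{2} - 2 p$)
$\left(35 + H{\left(0 \cdot 0,t \right)}\right) n = \left(35 + \left(\frac{3}{2} - 2 \cdot 0 \cdot 0\right)\right) \left(-4\right) = \left(35 + \left(\frac{3}{2} - 0\right)\right) \left(-4\right) = \left(35 + \left(\frac{3}{2} + 0\right)\right) \left(-4\right) = \left(35 + \frac{3}{2}\right) \left(-4\right) = \frac{73}{2} \left(-4\right) = -146$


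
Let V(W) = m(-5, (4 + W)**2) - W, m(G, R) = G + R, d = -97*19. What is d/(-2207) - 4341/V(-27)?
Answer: -8565094/1216057 ≈ -7.0433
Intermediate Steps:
d = -1843
V(W) = -5 + (4 + W)**2 - W (V(W) = (-5 + (4 + W)**2) - W = -5 + (4 + W)**2 - W)
d/(-2207) - 4341/V(-27) = -1843/(-2207) - 4341/(-5 + (4 - 27)**2 - 1*(-27)) = -1843*(-1/2207) - 4341/(-5 + (-23)**2 + 27) = 1843/2207 - 4341/(-5 + 529 + 27) = 1843/2207 - 4341/551 = -8565094/1216057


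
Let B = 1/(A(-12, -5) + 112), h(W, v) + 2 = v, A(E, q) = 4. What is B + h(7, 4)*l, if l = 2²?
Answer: 929/116 ≈ 8.0086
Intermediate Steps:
l = 4
h(W, v) = -2 + v
B = 1/116 (B = 1/(4 + 112) = 1/116 ≈ 0.0086207)
B + h(7, 4)*l = 1/116 + (-2 + 4)*4 = 1/116 + 2*4 = 1/116 + 8 = 929/116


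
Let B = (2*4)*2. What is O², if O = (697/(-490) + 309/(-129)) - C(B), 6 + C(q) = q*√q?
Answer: 1696508855001/443944900 ≈ 3821.4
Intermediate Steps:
B = 16 (B = 8*2 = 16)
C(q) = -6 + q^(3/2) (C(q) = -6 + q*√q = -6 + q^(3/2))
O = -1302501/21070 (O = (697/(-490) + 309/(-129)) - (-6 + 16^(3/2)) = (697*(-1/490) + 309*(-1/129)) - (-6 + 64) = (-697/490 - 103/43) - 1*58 = -80441/21070 - 58 = -1302501/21070 ≈ -61.818)
O² = (-1302501/21070)² = 1696508855001/443944900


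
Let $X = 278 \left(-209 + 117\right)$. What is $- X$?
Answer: $25576$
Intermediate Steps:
$X = -25576$ ($X = 278 \left(-92\right) = -25576$)
$- X = \left(-1\right) \left(-25576\right) = 25576$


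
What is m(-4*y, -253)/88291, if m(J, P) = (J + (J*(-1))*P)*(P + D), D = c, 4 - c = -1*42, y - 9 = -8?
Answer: 210312/88291 ≈ 2.3820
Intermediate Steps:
y = 1 (y = 9 - 8 = 1)
c = 46 (c = 4 - (-1)*42 = 4 - 1*(-42) = 4 + 42 = 46)
D = 46
m(J, P) = (46 + P)*(J - J*P) (m(J, P) = (J + (J*(-1))*P)*(P + 46) = (J + (-J)*P)*(46 + P) = (J - J*P)*(46 + P) = (46 + P)*(J - J*P))
m(-4*y, -253)/88291 = ((-4*1)*(46 - 1*(-253)² - 45*(-253)))/88291 = -4*(46 - 1*64009 + 11385)*(1/88291) = -4*(46 - 64009 + 11385)*(1/88291) = -4*(-52578)*(1/88291) = 210312*(1/88291) = 210312/88291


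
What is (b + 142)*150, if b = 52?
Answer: 29100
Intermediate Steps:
(b + 142)*150 = (52 + 142)*150 = 194*150 = 29100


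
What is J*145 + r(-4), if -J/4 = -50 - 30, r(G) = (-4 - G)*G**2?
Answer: 46400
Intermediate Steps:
r(G) = G**2*(-4 - G)
J = 320 (J = -4*(-50 - 30) = -4*(-80) = 320)
J*145 + r(-4) = 320*145 + (-4)**2*(-4 - 1*(-4)) = 46400 + 16*(-4 + 4) = 46400 + 16*0 = 46400 + 0 = 46400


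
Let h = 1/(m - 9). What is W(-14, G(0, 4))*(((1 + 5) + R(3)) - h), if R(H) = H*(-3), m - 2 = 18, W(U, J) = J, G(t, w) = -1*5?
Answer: 170/11 ≈ 15.455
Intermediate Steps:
G(t, w) = -5
m = 20 (m = 2 + 18 = 20)
R(H) = -3*H
h = 1/11 (h = 1/(20 - 9) = 1/11 ≈ 0.090909)
W(-14, G(0, 4))*(((1 + 5) + R(3)) - h) = -5*(((1 + 5) - 3*3) - 1*1/11) = -5*((6 - 9) - 1/11) = -5*(-3 - 1/11) = -5*(-34/11) = 170/11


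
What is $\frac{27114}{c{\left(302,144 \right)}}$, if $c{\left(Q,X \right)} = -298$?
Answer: $- \frac{13557}{149} \approx -90.987$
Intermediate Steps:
$\frac{27114}{c{\left(302,144 \right)}} = \frac{27114}{-298} = 27114 \left(- \frac{1}{298}\right) = - \frac{13557}{149}$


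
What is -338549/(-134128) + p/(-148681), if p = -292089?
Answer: 89513117261/19942285168 ≈ 4.4886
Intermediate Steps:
-338549/(-134128) + p/(-148681) = -338549/(-134128) - 292089/(-148681) = -338549*(-1/134128) - 292089*(-1/148681) = 338549/134128 + 292089/148681 = 89513117261/19942285168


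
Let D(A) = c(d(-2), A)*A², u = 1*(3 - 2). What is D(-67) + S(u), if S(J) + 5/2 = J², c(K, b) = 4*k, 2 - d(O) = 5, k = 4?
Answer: 143645/2 ≈ 71823.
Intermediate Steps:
d(O) = -3 (d(O) = 2 - 1*5 = 2 - 5 = -3)
c(K, b) = 16 (c(K, b) = 4*4 = 16)
u = 1 (u = 1*1 = 1)
D(A) = 16*A²
S(J) = -5/2 + J²
D(-67) + S(u) = 16*(-67)² + (-5/2 + 1²) = 16*4489 + (-5/2 + 1) = 71824 - 3/2 = 143645/2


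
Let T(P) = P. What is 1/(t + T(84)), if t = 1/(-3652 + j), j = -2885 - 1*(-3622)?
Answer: 2915/244859 ≈ 0.011905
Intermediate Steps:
j = 737 (j = -2885 + 3622 = 737)
t = -1/2915 (t = 1/(-3652 + 737) = 1/(-2915) = -1/2915 ≈ -0.00034305)
1/(t + T(84)) = 1/(-1/2915 + 84) = 1/(244859/2915) = 2915/244859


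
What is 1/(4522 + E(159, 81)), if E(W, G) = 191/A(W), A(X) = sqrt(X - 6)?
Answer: 691866/3128581571 - 573*sqrt(17)/3128581571 ≈ 0.00022039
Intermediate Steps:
A(X) = sqrt(-6 + X)
E(W, G) = 191/sqrt(-6 + W) (E(W, G) = 191/(sqrt(-6 + W)) = 191/sqrt(-6 + W))
1/(4522 + E(159, 81)) = 1/(4522 + 191/sqrt(-6 + 159)) = 1/(4522 + 191/sqrt(153)) = 1/(4522 + 191*(sqrt(17)/51)) = 1/(4522 + 191*sqrt(17)/51)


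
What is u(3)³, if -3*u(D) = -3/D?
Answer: 1/27 ≈ 0.037037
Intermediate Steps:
u(D) = 1/D (u(D) = -(-1)/D = 1/D)
u(3)³ = (1/3)³ = (⅓)³ = 1/27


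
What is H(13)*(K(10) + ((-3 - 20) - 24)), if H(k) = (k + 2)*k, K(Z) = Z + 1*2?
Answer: -6825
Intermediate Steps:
K(Z) = 2 + Z (K(Z) = Z + 2 = 2 + Z)
H(k) = k*(2 + k) (H(k) = (2 + k)*k = k*(2 + k))
H(13)*(K(10) + ((-3 - 20) - 24)) = (13*(2 + 13))*((2 + 10) + ((-3 - 20) - 24)) = (13*15)*(12 + (-23 - 24)) = 195*(12 - 47) = 195*(-35) = -6825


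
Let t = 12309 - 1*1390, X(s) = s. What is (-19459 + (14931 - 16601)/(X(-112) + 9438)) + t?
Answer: -39822855/4663 ≈ -8540.2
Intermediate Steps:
t = 10919 (t = 12309 - 1390 = 10919)
(-19459 + (14931 - 16601)/(X(-112) + 9438)) + t = (-19459 + (14931 - 16601)/(-112 + 9438)) + 10919 = (-19459 - 1670/9326) + 10919 = (-19459 - 1670*1/9326) + 10919 = (-19459 - 835/4663) + 10919 = -90738152/4663 + 10919 = -39822855/4663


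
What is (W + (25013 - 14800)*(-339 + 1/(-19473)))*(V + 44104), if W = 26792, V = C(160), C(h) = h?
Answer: -2961166277830112/19473 ≈ -1.5207e+11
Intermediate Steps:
V = 160
(W + (25013 - 14800)*(-339 + 1/(-19473)))*(V + 44104) = (26792 + (25013 - 14800)*(-339 + 1/(-19473)))*(160 + 44104) = (26792 + 10213*(-339 - 1/19473))*44264 = (26792 + 10213*(-6601348/19473))*44264 = (26792 - 67419567124/19473)*44264 = -66897846508/19473*44264 = -2961166277830112/19473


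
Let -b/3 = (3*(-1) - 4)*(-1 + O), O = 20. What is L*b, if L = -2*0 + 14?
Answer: 5586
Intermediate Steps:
L = 14 (L = 0 + 14 = 14)
b = 399 (b = -3*(3*(-1) - 4)*(-1 + 20) = -3*(-3 - 4)*19 = -(-21)*19 = -3*(-133) = 399)
L*b = 14*399 = 5586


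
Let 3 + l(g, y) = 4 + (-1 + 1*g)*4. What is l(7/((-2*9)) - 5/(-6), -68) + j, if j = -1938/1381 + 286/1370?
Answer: -20576258/8513865 ≈ -2.4168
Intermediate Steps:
j = -1130047/945985 (j = -1938*1/1381 + 286*(1/1370) = -1938/1381 + 143/685 = -1130047/945985 ≈ -1.1946)
l(g, y) = -3 + 4*g (l(g, y) = -3 + (4 + (-1 + 1*g)*4) = -3 + (4 + (-1 + g)*4) = -3 + (4 + (-4 + 4*g)) = -3 + 4*g)
l(7/((-2*9)) - 5/(-6), -68) + j = (-3 + 4*(7/((-2*9)) - 5/(-6))) - 1130047/945985 = (-3 + 4*(7/(-18) - 5*(-⅙))) - 1130047/945985 = (-3 + 4*(7*(-1/18) + ⅚)) - 1130047/945985 = (-3 + 4*(-7/18 + ⅚)) - 1130047/945985 = (-3 + 4*(4/9)) - 1130047/945985 = (-3 + 16/9) - 1130047/945985 = -11/9 - 1130047/945985 = -20576258/8513865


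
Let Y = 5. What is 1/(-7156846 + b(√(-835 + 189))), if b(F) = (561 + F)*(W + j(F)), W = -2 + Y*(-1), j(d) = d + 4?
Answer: -I/(558*√646 + 7159175*I) ≈ -1.3968e-7 - 2.7671e-10*I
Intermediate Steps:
j(d) = 4 + d
W = -7 (W = -2 + 5*(-1) = -2 - 5 = -7)
b(F) = (-3 + F)*(561 + F) (b(F) = (561 + F)*(-7 + (4 + F)) = (561 + F)*(-3 + F) = (-3 + F)*(561 + F))
1/(-7156846 + b(√(-835 + 189))) = 1/(-7156846 + (-1683 + (√(-835 + 189))² + 558*√(-835 + 189))) = 1/(-7156846 + (-1683 + (√(-646))² + 558*√(-646))) = 1/(-7156846 + (-1683 + (I*√646)² + 558*(I*√646))) = 1/(-7156846 + (-1683 - 646 + 558*I*√646)) = 1/(-7156846 + (-2329 + 558*I*√646)) = 1/(-7159175 + 558*I*√646)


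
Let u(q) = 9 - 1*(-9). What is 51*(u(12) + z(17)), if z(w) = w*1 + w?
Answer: 2652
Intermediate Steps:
u(q) = 18 (u(q) = 9 + 9 = 18)
z(w) = 2*w (z(w) = w + w = 2*w)
51*(u(12) + z(17)) = 51*(18 + 2*17) = 51*(18 + 34) = 51*52 = 2652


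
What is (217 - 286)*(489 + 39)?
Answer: -36432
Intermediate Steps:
(217 - 286)*(489 + 39) = -69*528 = -36432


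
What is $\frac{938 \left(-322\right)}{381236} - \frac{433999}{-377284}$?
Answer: $\frac{12875673135}{35958560756} \approx 0.35807$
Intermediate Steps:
$\frac{938 \left(-322\right)}{381236} - \frac{433999}{-377284} = \left(-302036\right) \frac{1}{381236} - - \frac{433999}{377284} = - \frac{75509}{95309} + \frac{433999}{377284} = \frac{12875673135}{35958560756}$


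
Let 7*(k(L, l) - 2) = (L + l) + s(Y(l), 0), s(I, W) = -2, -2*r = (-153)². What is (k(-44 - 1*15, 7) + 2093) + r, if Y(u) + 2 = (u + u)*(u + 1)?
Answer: -134641/14 ≈ -9617.2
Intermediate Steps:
r = -23409/2 (r = -½*(-153)² = -½*23409 = -23409/2 ≈ -11705.)
Y(u) = -2 + 2*u*(1 + u) (Y(u) = -2 + (u + u)*(u + 1) = -2 + (2*u)*(1 + u) = -2 + 2*u*(1 + u))
k(L, l) = 12/7 + L/7 + l/7 (k(L, l) = 2 + ((L + l) - 2)/7 = 2 + (-2 + L + l)/7 = 2 + (-2/7 + L/7 + l/7) = 12/7 + L/7 + l/7)
(k(-44 - 1*15, 7) + 2093) + r = ((12/7 + (-44 - 1*15)/7 + (⅐)*7) + 2093) - 23409/2 = ((12/7 + (-44 - 15)/7 + 1) + 2093) - 23409/2 = ((12/7 + (⅐)*(-59) + 1) + 2093) - 23409/2 = ((12/7 - 59/7 + 1) + 2093) - 23409/2 = (-40/7 + 2093) - 23409/2 = 14611/7 - 23409/2 = -134641/14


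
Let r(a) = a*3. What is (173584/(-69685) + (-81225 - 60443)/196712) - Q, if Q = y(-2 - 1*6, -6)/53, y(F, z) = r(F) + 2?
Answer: -507847706181/181629353290 ≈ -2.7961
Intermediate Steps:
r(a) = 3*a
y(F, z) = 2 + 3*F (y(F, z) = 3*F + 2 = 2 + 3*F)
Q = -22/53 (Q = (2 + 3*(-2 - 1*6))/53 = (2 + 3*(-2 - 6))*(1/53) = (2 + 3*(-8))*(1/53) = (2 - 24)*(1/53) = -22*1/53 = -22/53 ≈ -0.41509)
(173584/(-69685) + (-81225 - 60443)/196712) - Q = (173584/(-69685) + (-81225 - 60443)/196712) - 1*(-22/53) = (173584*(-1/69685) - 141668*1/196712) + 22/53 = (-173584/69685 - 35417/49178) + 22/53 = -11004547597/3426968930 + 22/53 = -507847706181/181629353290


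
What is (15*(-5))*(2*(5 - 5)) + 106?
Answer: 106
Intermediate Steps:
(15*(-5))*(2*(5 - 5)) + 106 = -150*0 + 106 = -75*0 + 106 = 0 + 106 = 106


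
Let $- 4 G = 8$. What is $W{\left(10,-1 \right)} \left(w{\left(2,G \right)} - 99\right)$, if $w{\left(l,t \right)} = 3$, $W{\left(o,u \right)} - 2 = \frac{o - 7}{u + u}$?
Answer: $-48$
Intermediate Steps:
$W{\left(o,u \right)} = 2 + \frac{-7 + o}{2 u}$ ($W{\left(o,u \right)} = 2 + \frac{o - 7}{u + u} = 2 + \frac{-7 + o}{2 u}$)
$G = -2$ ($G = \left(- \frac{1}{4}\right) 8 = -2$)
$W{\left(10,-1 \right)} \left(w{\left(2,G \right)} - 99\right) = \frac{-7 + 10 + 4 \left(-1\right)}{2 \left(-1\right)} \left(3 - 99\right) = \frac{1}{2} \left(-1\right) \left(-7 + 10 - 4\right) \left(-96\right) = \frac{1}{2} \left(-1\right) \left(-1\right) \left(-96\right) = \frac{1}{2} \left(-96\right) = -48$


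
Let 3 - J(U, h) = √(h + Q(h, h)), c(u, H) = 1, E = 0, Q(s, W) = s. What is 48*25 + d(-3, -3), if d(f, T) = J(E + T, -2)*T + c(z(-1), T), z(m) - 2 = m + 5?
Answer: 1192 + 6*I ≈ 1192.0 + 6.0*I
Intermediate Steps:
z(m) = 7 + m (z(m) = 2 + (m + 5) = 2 + (5 + m) = 7 + m)
J(U, h) = 3 - √2*√h (J(U, h) = 3 - √(h + h) = 3 - √(2*h) = 3 - √2*√h)
d(f, T) = 1 + T*(3 - 2*I) (d(f, T) = (3 - √2*√(-2))*T + 1 = (3 - √2*I*√2)*T + 1 = (3 - 2*I)*T + 1 = T*(3 - 2*I) + 1 = 1 + T*(3 - 2*I))
48*25 + d(-3, -3) = 48*25 + (1 - 3*(3 - 2*I)) = 1200 + (1 + (-9 + 6*I)) = 1200 + (-8 + 6*I) = 1192 + 6*I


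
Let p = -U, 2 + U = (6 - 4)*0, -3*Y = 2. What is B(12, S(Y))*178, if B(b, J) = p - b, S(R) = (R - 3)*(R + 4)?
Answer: -1780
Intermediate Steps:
Y = -2/3 (Y = -1/3*2 = -2/3 ≈ -0.66667)
U = -2 (U = -2 + (6 - 4)*0 = -2 + 2*0 = -2 + 0 = -2)
S(R) = (-3 + R)*(4 + R)
p = 2 (p = -1*(-2) = 2)
B(b, J) = 2 - b
B(12, S(Y))*178 = (2 - 1*12)*178 = (2 - 12)*178 = -10*178 = -1780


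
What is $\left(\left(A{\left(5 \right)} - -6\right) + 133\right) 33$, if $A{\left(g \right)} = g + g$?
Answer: $4917$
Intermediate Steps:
$A{\left(g \right)} = 2 g$
$\left(\left(A{\left(5 \right)} - -6\right) + 133\right) 33 = \left(\left(2 \cdot 5 - -6\right) + 133\right) 33 = \left(\left(10 + 6\right) + 133\right) 33 = \left(16 + 133\right) 33 = 149 \cdot 33 = 4917$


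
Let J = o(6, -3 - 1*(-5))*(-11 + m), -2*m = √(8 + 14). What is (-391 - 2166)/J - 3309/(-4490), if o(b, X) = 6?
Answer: 11689397/282870 - 2557*√22/1386 ≈ 32.671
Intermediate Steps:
m = -√22/2 (m = -√(8 + 14)/2 = -√22/2 ≈ -2.3452)
J = -66 - 3*√22 (J = 6*(-11 - √22/2) = -66 - 3*√22 ≈ -80.071)
(-391 - 2166)/J - 3309/(-4490) = (-391 - 2166)/(-66 - 3*√22) - 3309/(-4490) = -2557/(-66 - 3*√22) - 3309*(-1/4490) = -2557/(-66 - 3*√22) + 3309/4490 = 3309/4490 - 2557/(-66 - 3*√22)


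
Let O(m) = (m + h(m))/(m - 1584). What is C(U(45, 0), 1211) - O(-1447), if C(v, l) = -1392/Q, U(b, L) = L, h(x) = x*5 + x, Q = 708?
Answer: -135601/25547 ≈ -5.3079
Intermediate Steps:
h(x) = 6*x (h(x) = 5*x + x = 6*x)
C(v, l) = -116/59 (C(v, l) = -1392/708 = -1392*1/708 = -116/59)
O(m) = 7*m/(-1584 + m) (O(m) = (m + 6*m)/(m - 1584) = (7*m)/(-1584 + m) = 7*m/(-1584 + m))
C(U(45, 0), 1211) - O(-1447) = -116/59 - 7*(-1447)/(-1584 - 1447) = -116/59 - 7*(-1447)/(-3031) = -116/59 - 7*(-1447)*(-1)/3031 = -116/59 - 1*1447/433 = -116/59 - 1447/433 = -135601/25547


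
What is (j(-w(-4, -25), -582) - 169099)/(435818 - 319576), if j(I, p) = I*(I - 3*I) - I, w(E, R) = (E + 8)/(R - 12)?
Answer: -231496711/159135298 ≈ -1.4547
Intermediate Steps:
w(E, R) = (8 + E)/(-12 + R)
j(I, p) = -I - 2*I**2 (j(I, p) = I*(-2*I) - I = -2*I**2 - I = -I - 2*I**2)
(j(-w(-4, -25), -582) - 169099)/(435818 - 319576) = (-(-(8 - 4)/(-12 - 25))*(1 + 2*(-(8 - 4)/(-12 - 25))) - 169099)/(435818 - 319576) = (-(-4/(-37))*(1 + 2*(-4/(-37))) - 169099)/116242 = (-(-(-1)*4/37)*(1 + 2*(-(-1)*4/37)) - 169099)*(1/116242) = (-(-1*(-4/37))*(1 + 2*(-1*(-4/37))) - 169099)*(1/116242) = (-1*4/37*(1 + 2*(4/37)) - 169099)*(1/116242) = (-1*4/37*(1 + 8/37) - 169099)*(1/116242) = (-1*4/37*45/37 - 169099)*(1/116242) = (-180/1369 - 169099)*(1/116242) = -231496711/1369*1/116242 = -231496711/159135298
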